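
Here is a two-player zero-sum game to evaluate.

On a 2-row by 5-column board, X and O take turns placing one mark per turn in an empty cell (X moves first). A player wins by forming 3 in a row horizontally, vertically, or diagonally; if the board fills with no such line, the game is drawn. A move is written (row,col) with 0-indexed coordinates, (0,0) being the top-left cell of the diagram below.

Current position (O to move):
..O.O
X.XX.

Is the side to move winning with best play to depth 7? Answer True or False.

p1 O@[..O.O/X.XX.]: (0,0)[O.O.O/X.XX.]-1 (0,1)[.OO.O/X.XX.]-1 (0,3)[..OOO/X.XX.]+1* (1,1)[..O.O/XOXX.]-1 (1,4)[..O.O/X.XXO]-1
p2 X@[..OOO/X.XX.] terminal -1; root [..O.O/X.XX.] d7

O winning at [..O.O/X.XX.]: True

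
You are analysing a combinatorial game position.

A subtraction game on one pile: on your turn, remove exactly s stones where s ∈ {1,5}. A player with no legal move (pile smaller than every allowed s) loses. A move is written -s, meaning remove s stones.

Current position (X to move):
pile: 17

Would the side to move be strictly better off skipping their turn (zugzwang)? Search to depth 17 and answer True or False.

[17] X move#1: -1:+1/16*, -5:+1/12
[16] O move#2: -1:-1/15*, -5:-1/11
[15] X move#3: -1:+1/14*, -5:+1/10
[14] O move#4: -1:-1/13*, -5:-1/9
[13] X move#5: -1:+1/12*, -5:+1/8
[12] O move#6: -1:-1/11*, -5:-1/7
[11] X move#7: -1:+1/10*, -5:+1/6
[10] O move#8: -1:-1/9*, -5:-1/5
[9] X move#9: -1:+1/8*, -5:+1/4
[8] O move#10: -1:-1/7*, -5:-1/3
[7] X move#11: -1:+1/6*, -5:+1/2
[6] O move#12: -1:-1/5*, -5:-1/1
[5] X move#13: -1:+1/4*, -5:+1/0
[4] O move#14: -1:-1/3*
[3] X move#15: -1:+1/2*
[2] O move#16: -1:-1/1*
[1] X move#17: -1:+1/0*
[0] end (terminal -1, O#18); searched 17 to 17
suppose X passes — search the same position with O to move:
pass> [17] O move#1: -1:+1/16*, -5:+1/12
pass> [16] X move#2: -1:-1/15*, -5:-1/11
pass> [15] O move#3: -1:+1/14*, -5:+1/10
pass> [14] X move#4: -1:-1/13*, -5:-1/9
pass> [13] O move#5: -1:+1/12*, -5:+1/8
pass> [12] X move#6: -1:-1/11*, -5:-1/7
pass> [11] O move#7: -1:+1/10*, -5:+1/6
pass> [10] X move#8: -1:-1/9*, -5:-1/5
pass> [9] O move#9: -1:+1/8*, -5:+1/4
pass> [8] X move#10: -1:-1/7*, -5:-1/3
pass> [7] O move#11: -1:+1/6*, -5:+1/2
pass> [6] X move#12: -1:-1/5*, -5:-1/1
pass> [5] O move#13: -1:+1/4*, -5:+1/0
pass> [4] X move#14: -1:-1/3*
pass> [3] O move#15: -1:+1/2*
pass> [2] X move#16: -1:-1/1*
pass> [1] O move#17: -1:+1/0*
pass> [0] end (terminal -1, X#18); searched 17 to 17
for X: play +1, pass -1

zugzwang(17, X) = False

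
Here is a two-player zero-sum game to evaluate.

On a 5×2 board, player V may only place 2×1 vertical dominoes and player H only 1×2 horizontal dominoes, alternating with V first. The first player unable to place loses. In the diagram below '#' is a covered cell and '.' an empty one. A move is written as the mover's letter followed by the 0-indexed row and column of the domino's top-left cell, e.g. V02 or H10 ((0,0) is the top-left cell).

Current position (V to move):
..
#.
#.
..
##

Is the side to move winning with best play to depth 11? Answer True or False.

[../#./#./../##] V move#1: V01:-1/.#/##/#./../##*, V11:-1/../##/##/../##, V21:-1/../#./##/.#/##
[.#/##/#./../##] H move#2: H30:+1/.#/##/#./##/##*
[.#/##/#./##/##] end (terminal -1, V#3); searched ../#./#./../## to 11

V winning at [../#./#./../##]: False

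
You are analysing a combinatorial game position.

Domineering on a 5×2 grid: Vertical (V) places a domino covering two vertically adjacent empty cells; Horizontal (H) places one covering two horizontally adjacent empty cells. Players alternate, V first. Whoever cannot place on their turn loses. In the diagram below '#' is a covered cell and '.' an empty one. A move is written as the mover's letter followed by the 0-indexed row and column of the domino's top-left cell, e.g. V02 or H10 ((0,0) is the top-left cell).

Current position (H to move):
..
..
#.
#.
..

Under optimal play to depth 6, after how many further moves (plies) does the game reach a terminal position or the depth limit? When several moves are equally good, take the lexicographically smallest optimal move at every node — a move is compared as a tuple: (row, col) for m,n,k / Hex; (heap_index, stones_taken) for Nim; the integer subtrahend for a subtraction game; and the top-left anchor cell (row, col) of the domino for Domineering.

[../../#./#./..] H move#1: H00:+1/##/../#./#./..*, H10:+1/../##/#./#./.., H40:-1/../../#./#./##
[##/../#./#./..] V move#2: V11:-1/##/.#/##/#./..*, V21:-1/##/../##/##/.., V31:-1/##/../#./##/.#
[##/.#/##/#./..] H move#3: H40:+1/##/.#/##/#./##*
[##/.#/##/#./##] end (terminal -1, V#4); searched ../../#./#./.. to 6

PV length from [../../#./#./..]: 3 plies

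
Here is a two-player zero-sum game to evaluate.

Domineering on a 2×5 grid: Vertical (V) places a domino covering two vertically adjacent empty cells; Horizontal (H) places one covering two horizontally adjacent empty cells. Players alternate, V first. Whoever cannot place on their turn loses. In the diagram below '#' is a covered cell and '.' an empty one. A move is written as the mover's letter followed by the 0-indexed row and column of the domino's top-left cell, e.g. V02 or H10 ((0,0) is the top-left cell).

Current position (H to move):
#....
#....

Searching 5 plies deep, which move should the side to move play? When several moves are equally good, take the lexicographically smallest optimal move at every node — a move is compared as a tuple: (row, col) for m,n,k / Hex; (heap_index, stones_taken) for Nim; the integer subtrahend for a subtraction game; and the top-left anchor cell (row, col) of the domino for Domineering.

H's best at [#..../#....]: H02

[#..../#....] H move#1: H01:-1/###../#...., H02:+1/#.##./#....*, H03:-1/#..##/#...., H11:-1/#..../###.., H12:+1/#..../#.##., H13:-1/#..../#..##
[#.##./#....] V move#2: V01:-1/####./##...*, V04:-1/#.###/#...#
[####./##...] H move#3: H12:-1/####./####., H13:+1/####./##.##*
[####./##.##] end (terminal -1, V#4); searched #..../#.... to 5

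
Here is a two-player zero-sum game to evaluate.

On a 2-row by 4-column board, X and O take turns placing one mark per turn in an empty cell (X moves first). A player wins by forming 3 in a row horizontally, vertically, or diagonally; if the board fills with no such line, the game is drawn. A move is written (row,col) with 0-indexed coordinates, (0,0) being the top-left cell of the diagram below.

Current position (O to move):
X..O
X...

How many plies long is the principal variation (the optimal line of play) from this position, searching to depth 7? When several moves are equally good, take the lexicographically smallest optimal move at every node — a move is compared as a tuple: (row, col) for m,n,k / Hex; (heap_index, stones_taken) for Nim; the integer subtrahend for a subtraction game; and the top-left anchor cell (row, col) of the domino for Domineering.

PV length from [X..O/X...]: 5 plies

ply 1, O at X..O/X... | (0,1)=+0→XO.O/X...*; (0,2)=+0→X.OO/X...; (1,1)=+0→X..O/XO..; (1,2)=+0→X..O/X.O.; (1,3)=+0→X..O/X..O
ply 2, X at XO.O/X... | (0,2)=+0→XOXO/X...*; (1,1)=-1→XO.O/XX..; (1,2)=-1→XO.O/X.X.; (1,3)=-1→XO.O/X..X
ply 3, O at XOXO/X... | (1,1)=+0→XOXO/XO..*; (1,2)=+0→XOXO/X.O.; (1,3)=+0→XOXO/X..O
ply 4, X at XOXO/XO.. | (1,2)=+0→XOXO/XOX.*; (1,3)=+0→XOXO/XO.X
ply 5, O at XOXO/XOX. | (1,3)=+0→XOXO/XOXO*
ply 6: XOXO/XOXO is terminal +0 (X); from X..O/X... depth 7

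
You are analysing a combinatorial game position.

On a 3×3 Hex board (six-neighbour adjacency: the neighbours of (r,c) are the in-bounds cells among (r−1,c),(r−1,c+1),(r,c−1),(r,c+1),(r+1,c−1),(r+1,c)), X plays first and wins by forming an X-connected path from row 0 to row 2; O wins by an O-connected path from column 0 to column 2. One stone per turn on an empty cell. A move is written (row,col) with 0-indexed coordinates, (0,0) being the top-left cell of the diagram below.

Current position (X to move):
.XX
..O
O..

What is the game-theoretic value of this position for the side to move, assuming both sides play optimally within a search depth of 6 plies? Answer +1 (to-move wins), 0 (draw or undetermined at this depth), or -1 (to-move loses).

ply 1, X at .XX/..O/O.. | (0,0)=-1→XXX/..O/O..*; (1,0)=-1→.XX/X.O/O..; (1,1)=-1→.XX/.XO/O..; (2,1)=-1→.XX/..O/OX.; (2,2)=-1→.XX/..O/O.X
ply 2, O at XXX/..O/O.. | (1,0)=+1→XXX/O.O/O..*; (1,1)=+1→XXX/.OO/O..; (2,1)=+1→XXX/..O/OO.; (2,2)=+1→XXX/..O/O.O
ply 3, X at XXX/O.O/O.. | (1,1)=-1→XXX/OXO/O..*; (2,1)=-1→XXX/O.O/OX.; (2,2)=-1→XXX/O.O/O.X
ply 4, O at XXX/OXO/O.. | (2,1)=+1→XXX/OXO/OO.*; (2,2)=-1→XXX/OXO/O.O
ply 5: XXX/OXO/OO. is terminal -1 (X); from .XX/..O/O.. depth 6

value(.XX/..O/O.., X) = -1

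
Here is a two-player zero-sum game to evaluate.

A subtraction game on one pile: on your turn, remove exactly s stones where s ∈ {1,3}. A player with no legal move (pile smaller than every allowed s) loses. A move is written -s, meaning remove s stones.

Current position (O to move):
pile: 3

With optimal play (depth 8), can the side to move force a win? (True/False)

O winning at [3]: True

ply 1, O at 3 | -1=+1→2*; -3=+1→0
ply 2, X at 2 | -1=-1→1*
ply 3, O at 1 | -1=+1→0*
ply 4: 0 is terminal -1 (X); from 3 depth 8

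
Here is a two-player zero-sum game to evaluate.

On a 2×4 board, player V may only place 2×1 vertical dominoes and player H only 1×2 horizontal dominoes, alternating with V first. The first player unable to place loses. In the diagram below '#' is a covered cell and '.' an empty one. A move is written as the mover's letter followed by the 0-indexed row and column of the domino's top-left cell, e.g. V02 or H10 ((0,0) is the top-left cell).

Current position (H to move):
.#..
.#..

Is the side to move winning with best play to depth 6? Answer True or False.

p1 H@[.#../.#..]: H02[.###/.#..]+1* H12[.#../.###]+1
p2 V@[.###/.#..]: V00[####/##..]-1*
p3 H@[####/##..]: H12[####/####]+1*
p4 V@[####/####] terminal -1; root [.#../.#..] d6

H winning at [.#../.#..]: True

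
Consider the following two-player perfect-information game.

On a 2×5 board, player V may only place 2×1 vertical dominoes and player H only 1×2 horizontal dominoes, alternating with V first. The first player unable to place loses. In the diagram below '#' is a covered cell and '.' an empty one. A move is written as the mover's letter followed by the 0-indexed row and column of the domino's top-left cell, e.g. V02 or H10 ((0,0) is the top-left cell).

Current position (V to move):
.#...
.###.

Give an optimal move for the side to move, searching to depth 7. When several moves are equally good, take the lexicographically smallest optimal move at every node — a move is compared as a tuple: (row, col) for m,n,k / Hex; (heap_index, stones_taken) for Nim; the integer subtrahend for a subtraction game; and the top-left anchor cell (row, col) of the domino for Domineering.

V's best at [.#.../.###.]: V04

[.#.../.###.] V move#1: V00:-1/##.../####., V04:+1/.#..#/.####*
[.#..#/.####] H move#2: H02:-1/.####/.####*
[.####/.####] V move#3: V00:+1/#####/#####*
[#####/#####] end (terminal -1, H#4); searched .#.../.###. to 7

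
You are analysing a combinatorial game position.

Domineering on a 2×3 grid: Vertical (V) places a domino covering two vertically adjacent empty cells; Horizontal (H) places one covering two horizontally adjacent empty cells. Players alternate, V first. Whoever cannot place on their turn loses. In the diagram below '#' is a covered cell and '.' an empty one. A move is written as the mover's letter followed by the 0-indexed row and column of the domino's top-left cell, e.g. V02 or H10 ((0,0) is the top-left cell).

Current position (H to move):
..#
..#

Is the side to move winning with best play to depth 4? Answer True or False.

H winning at [..#/..#]: True

[..#/..#] H move#1: H00:+1/###/..#*, H10:+1/..#/###
[###/..#] end (terminal -1, V#2); searched ..#/..# to 4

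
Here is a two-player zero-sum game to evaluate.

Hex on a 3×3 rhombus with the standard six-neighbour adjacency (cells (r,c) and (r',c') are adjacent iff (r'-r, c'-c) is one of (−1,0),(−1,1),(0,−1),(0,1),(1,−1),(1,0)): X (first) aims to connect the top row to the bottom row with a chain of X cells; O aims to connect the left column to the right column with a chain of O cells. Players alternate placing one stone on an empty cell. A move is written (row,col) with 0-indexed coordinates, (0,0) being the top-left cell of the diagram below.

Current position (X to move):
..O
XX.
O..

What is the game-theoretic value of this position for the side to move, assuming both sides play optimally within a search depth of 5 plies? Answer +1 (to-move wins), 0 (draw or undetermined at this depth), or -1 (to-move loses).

p1 X@[..O/XX./O..]: (0,0)[X.O/XX./O..]-1 (0,1)[.XO/XX./O..]-1 (1,2)[..O/XXX/O..]+1* (2,1)[..O/XX./OX.]+1 (2,2)[..O/XX./O.X]+1
p2 O@[..O/XXX/O..]: (0,0)[O.O/XXX/O..]-1* (0,1)[.OO/XXX/O..]-1 (2,1)[..O/XXX/OO.]-1 (2,2)[..O/XXX/O.O]-1
p3 X@[O.O/XXX/O..]: (0,1)[OXO/XXX/O..]+1* (2,1)[O.O/XXX/OX.]-1 (2,2)[O.O/XXX/O.X]-1
p4 O@[OXO/XXX/O..]: (2,1)[OXO/XXX/OO.]-1* (2,2)[OXO/XXX/O.O]-1
p5 X@[OXO/XXX/OO.]: (2,2)[OXO/XXX/OOX]+1*
p6 O@[OXO/XXX/OOX] terminal -1; root [..O/XX./O..] d5

value(..O/XX./O.., X) = +1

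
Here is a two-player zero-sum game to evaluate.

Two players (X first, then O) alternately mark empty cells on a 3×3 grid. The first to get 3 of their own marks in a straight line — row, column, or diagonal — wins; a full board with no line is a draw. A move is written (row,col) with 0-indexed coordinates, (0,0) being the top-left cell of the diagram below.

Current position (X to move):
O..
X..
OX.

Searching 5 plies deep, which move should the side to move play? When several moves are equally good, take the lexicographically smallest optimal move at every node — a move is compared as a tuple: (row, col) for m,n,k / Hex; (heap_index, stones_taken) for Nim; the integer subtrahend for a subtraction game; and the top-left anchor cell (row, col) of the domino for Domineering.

X's best at [O../X../OX.]: (1,1)

ply 1, X at O../X../OX. | (0,1)=-1→OX./X../OX.; (0,2)=+0→O.X/X../OX.; (1,1)=+1→O../XX./OX.*; (1,2)=-1→O../X.X/OX.; (2,2)=-1→O../X../OXX
ply 2, O at O../XX./OX. | (0,1)=-1→OO./XX./OX.*; (0,2)=-1→O.O/XX./OX.; (1,2)=-1→O../XXO/OX.; (2,2)=-1→O../XX./OXO
ply 3, X at OO./XX./OX. | (0,2)=+0→OOX/XX./OX.; (1,2)=+1→OO./XXX/OX.*; (2,2)=-1→OO./XX./OXX
ply 4: OO./XXX/OX. is terminal -1 (O); from O../X../OX. depth 5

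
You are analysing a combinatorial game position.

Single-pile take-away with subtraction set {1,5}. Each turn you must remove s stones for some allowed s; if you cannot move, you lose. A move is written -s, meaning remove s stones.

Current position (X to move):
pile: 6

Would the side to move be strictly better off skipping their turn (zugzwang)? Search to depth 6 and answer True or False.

ply 1, X at 6 | -1=-1→5*; -5=-1→1
ply 2, O at 5 | -1=+1→4*; -5=+1→0
ply 3, X at 4 | -1=-1→3*
ply 4, O at 3 | -1=+1→2*
ply 5, X at 2 | -1=-1→1*
ply 6, O at 1 | -1=+1→0*
ply 7: 0 is terminal -1 (X); from 6 depth 6
pass branch (O moves first from the same position):
  | ply 1, O at 6 | -1=-1→5*; -5=-1→1
  | ply 2, X at 5 | -1=+1→4*; -5=+1→0
  | ply 3, O at 4 | -1=-1→3*
  | ply 4, X at 3 | -1=+1→2*
  | ply 5, O at 2 | -1=-1→1*
  | ply 6, X at 1 | -1=+1→0*
  | ply 7: 0 is terminal -1 (O); from 6 depth 6
X moving scores -1; X passing scores +1

zugzwang(6, X) = True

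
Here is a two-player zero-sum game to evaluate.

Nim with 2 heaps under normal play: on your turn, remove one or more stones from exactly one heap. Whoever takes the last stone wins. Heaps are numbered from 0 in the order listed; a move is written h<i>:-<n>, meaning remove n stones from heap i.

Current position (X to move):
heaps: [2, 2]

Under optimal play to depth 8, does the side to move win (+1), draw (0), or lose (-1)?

p1 X@[(2,2)]: h0:-1[(1,2)]-1* h0:-2[(0,2)]-1 h1:-1[(2,1)]-1 h1:-2[(2,0)]-1
p2 O@[(1,2)]: h0:-1[(0,2)]-1 h1:-1[(1,1)]+1* h1:-2[(1,0)]-1
p3 X@[(1,1)]: h0:-1[(0,1)]-1* h1:-1[(1,0)]-1
p4 O@[(0,1)]: h1:-1[(0,0)]+1*
p5 X@[(0,0)] terminal -1; root [(2,2)] d8

value((2,2), X) = -1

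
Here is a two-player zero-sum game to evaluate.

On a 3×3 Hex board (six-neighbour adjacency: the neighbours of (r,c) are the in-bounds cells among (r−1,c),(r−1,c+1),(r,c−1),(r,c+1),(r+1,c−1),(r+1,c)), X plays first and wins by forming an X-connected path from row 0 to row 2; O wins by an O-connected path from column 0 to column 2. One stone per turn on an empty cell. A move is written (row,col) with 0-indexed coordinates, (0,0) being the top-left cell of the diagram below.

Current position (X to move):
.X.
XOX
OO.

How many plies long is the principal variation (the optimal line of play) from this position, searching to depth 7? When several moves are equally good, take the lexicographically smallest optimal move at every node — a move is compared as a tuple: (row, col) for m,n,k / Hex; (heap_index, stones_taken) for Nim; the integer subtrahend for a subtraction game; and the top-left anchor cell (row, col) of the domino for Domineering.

ply 1, X at .X./XOX/OO. | (0,0)=-1→XX./XOX/OO.*; (0,2)=-1→.XX/XOX/OO.; (2,2)=-1→.X./XOX/OOX
ply 2, O at XX./XOX/OO. | (0,2)=+1→XXO/XOX/OO.*; (2,2)=+1→XX./XOX/OOO
ply 3: XXO/XOX/OO. is terminal -1 (X); from .X./XOX/OO. depth 7

PV length from [.X./XOX/OO.]: 2 plies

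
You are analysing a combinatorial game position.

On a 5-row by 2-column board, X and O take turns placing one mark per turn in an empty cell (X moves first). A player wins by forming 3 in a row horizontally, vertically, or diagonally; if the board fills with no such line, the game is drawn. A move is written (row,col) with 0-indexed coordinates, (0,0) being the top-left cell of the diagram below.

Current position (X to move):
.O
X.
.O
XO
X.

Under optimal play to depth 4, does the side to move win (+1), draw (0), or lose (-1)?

value(.O/X./.O/XO/X., X) = +1

[.O/X./.O/XO/X.] X move#1: (0,0):-1/XO/X./.O/XO/X., (1,1):-1/.O/XX/.O/XO/X., (2,0):+1/.O/X./XO/XO/X.*, (4,1):-1/.O/X./.O/XO/XX
[.O/X./XO/XO/X.] end (terminal -1, O#2); searched .O/X./.O/XO/X. to 4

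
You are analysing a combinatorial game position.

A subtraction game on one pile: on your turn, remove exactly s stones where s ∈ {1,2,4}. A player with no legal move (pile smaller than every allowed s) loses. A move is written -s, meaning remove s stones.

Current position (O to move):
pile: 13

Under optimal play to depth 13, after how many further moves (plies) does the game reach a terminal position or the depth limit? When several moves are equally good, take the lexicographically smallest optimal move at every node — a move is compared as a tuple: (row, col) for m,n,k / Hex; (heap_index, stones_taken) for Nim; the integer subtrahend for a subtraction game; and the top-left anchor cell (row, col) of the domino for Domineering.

[13] O move#1: -1:+1/12*, -2:-1/11, -4:+1/9
[12] X move#2: -1:-1/11*, -2:-1/10, -4:-1/8
[11] O move#3: -1:-1/10, -2:+1/9*, -4:-1/7
[9] X move#4: -1:-1/8*, -2:-1/7, -4:-1/5
[8] O move#5: -1:-1/7, -2:+1/6*, -4:-1/4
[6] X move#6: -1:-1/5*, -2:-1/4, -4:-1/2
[5] O move#7: -1:-1/4, -2:+1/3*, -4:-1/1
[3] X move#8: -1:-1/2*, -2:-1/1
[2] O move#9: -1:-1/1, -2:+1/0*
[0] end (terminal -1, X#10); searched 13 to 13

PV length from [13]: 9 plies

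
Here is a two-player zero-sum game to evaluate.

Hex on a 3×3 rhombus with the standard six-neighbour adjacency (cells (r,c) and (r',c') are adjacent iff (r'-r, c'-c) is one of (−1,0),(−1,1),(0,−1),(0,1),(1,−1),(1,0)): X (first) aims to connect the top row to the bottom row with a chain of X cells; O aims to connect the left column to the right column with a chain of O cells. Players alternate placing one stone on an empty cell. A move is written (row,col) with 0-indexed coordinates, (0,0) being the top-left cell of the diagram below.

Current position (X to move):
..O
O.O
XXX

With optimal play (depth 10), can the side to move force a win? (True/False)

p1 X@[..O/O.O/XXX]: (0,0)[X.O/O.O/XXX]-1* (0,1)[.XO/O.O/XXX]-1 (1,1)[..O/OXO/XXX]-1
p2 O@[X.O/O.O/XXX]: (0,1)[XOO/O.O/XXX]+1* (1,1)[X.O/OOO/XXX]+1
p3 X@[XOO/O.O/XXX] terminal -1; root [..O/O.O/XXX] d10

X winning at [..O/O.O/XXX]: False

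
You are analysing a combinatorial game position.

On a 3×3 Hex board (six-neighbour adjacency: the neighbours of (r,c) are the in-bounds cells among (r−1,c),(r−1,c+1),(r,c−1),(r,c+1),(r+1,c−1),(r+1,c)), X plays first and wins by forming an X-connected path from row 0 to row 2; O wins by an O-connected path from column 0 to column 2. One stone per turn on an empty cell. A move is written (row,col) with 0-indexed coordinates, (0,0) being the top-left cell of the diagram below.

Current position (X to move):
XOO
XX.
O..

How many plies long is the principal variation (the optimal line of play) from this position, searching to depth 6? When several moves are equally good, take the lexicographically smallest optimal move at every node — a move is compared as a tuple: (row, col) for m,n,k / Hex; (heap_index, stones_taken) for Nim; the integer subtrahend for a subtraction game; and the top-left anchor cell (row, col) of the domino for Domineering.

PV length from [XOO/XX./O..]: 3 plies

ply 1, X at XOO/XX./O.. | (1,2)=+1→XOO/XXX/O..*; (2,1)=+1→XOO/XX./OX.; (2,2)=+1→XOO/XX./O.X
ply 2, O at XOO/XXX/O.. | (2,1)=-1→XOO/XXX/OO.*; (2,2)=-1→XOO/XXX/O.O
ply 3, X at XOO/XXX/OO. | (2,2)=+1→XOO/XXX/OOX*
ply 4: XOO/XXX/OOX is terminal -1 (O); from XOO/XX./O.. depth 6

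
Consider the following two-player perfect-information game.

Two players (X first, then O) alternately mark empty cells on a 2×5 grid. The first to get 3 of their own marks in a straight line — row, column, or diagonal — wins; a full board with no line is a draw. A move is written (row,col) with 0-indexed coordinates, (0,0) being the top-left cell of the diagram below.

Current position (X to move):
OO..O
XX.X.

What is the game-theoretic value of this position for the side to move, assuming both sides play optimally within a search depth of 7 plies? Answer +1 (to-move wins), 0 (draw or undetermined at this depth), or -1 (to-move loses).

value(OO..O/XX.X., X) = +1

p1 X@[OO..O/XX.X.]: (0,2)[OOX.O/XX.X.]+0 (0,3)[OO.XO/XX.X.]-1 (1,2)[OO..O/XXXX.]+1* (1,4)[OO..O/XX.XX]-1
p2 O@[OO..O/XXXX.] terminal -1; root [OO..O/XX.X.] d7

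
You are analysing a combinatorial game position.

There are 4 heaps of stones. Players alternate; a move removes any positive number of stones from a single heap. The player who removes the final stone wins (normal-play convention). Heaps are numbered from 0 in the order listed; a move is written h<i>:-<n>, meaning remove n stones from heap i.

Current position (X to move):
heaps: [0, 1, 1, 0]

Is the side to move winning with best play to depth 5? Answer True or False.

X winning at [(0,1,1,0)]: False

[(0,1,1,0)] X move#1: h1:-1:-1/(0,0,1,0)*, h2:-1:-1/(0,1,0,0)
[(0,0,1,0)] O move#2: h2:-1:+1/(0,0,0,0)*
[(0,0,0,0)] end (terminal -1, X#3); searched (0,1,1,0) to 5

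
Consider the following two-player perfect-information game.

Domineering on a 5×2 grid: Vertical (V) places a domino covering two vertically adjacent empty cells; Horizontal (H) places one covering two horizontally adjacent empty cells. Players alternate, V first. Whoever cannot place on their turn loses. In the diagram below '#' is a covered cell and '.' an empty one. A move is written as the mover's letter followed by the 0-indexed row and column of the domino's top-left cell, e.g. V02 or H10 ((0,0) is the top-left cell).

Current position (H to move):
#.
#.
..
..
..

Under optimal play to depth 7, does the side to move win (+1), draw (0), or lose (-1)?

value(#./#./../../.., H) = +1

p1 H@[#./#./../../..]: H20[#./#./##/../..]-1 H30[#./#./../##/..]+1* H40[#./#./../../##]-1
p2 V@[#./#./../##/..]: V01[##/##/../##/..]-1* V11[#./##/.#/##/..]-1
p3 H@[##/##/../##/..]: H20[##/##/##/##/..]+1* H40[##/##/../##/##]+1
p4 V@[##/##/##/##/..] terminal -1; root [#./#./../../..] d7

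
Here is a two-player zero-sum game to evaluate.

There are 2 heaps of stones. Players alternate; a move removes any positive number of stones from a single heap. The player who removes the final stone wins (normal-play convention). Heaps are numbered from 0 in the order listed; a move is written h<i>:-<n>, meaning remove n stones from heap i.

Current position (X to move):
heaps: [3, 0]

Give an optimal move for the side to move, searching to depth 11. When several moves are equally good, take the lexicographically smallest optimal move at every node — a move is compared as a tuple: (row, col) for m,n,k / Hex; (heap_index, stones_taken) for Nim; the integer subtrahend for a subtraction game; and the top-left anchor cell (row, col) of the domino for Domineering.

[(3,0)] X move#1: h0:-1:-1/(2,0), h0:-2:-1/(1,0), h0:-3:+1/(0,0)*
[(0,0)] end (terminal -1, O#2); searched (3,0) to 11

X's best at [(3,0)]: h0:-3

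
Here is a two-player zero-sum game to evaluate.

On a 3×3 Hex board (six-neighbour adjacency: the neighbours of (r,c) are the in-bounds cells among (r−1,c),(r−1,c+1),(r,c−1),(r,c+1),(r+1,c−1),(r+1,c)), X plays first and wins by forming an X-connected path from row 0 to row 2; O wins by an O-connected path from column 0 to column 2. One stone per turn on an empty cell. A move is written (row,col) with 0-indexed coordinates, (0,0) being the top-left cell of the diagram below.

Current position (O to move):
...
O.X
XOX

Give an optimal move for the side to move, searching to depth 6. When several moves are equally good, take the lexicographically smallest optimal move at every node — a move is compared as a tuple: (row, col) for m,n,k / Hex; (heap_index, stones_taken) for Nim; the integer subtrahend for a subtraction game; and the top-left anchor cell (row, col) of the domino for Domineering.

p1 O@[.../O.X/XOX]: (0,0)[O../O.X/XOX]-1 (0,1)[.O./O.X/XOX]-1 (0,2)[..O/O.X/XOX]+1* (1,1)[.../OOX/XOX]-1
p2 X@[..O/O.X/XOX]: (0,0)[X.O/O.X/XOX]-1* (0,1)[.XO/O.X/XOX]-1 (1,1)[..O/OXX/XOX]-1
p3 O@[X.O/O.X/XOX]: (0,1)[XOO/O.X/XOX]+1* (1,1)[X.O/OOX/XOX]+1
p4 X@[XOO/O.X/XOX] terminal -1; root [.../O.X/XOX] d6

O's best at [.../O.X/XOX]: (0,2)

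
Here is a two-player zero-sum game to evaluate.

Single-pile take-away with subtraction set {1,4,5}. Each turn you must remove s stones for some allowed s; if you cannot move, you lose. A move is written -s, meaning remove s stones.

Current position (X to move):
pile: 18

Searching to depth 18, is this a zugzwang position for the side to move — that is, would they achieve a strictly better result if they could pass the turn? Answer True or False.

ply 1, X at 18 | -1=-1→17*; -4=-1→14; -5=-1→13
ply 2, O at 17 | -1=+1→16*; -4=-1→13; -5=-1→12
ply 3, X at 16 | -1=-1→15*; -4=-1→12; -5=-1→11
ply 4, O at 15 | -1=-1→14; -4=-1→11; -5=+1→10*
ply 5, X at 10 | -1=-1→9*; -4=-1→6; -5=-1→5
ply 6, O at 9 | -1=+1→8*; -4=-1→5; -5=-1→4
ply 7, X at 8 | -1=-1→7*; -4=-1→4; -5=-1→3
ply 8, O at 7 | -1=-1→6; -4=-1→3; -5=+1→2*
ply 9, X at 2 | -1=-1→1*
ply 10, O at 1 | -1=+1→0*
ply 11: 0 is terminal -1 (X); from 18 depth 18
suppose X passes — search the same position with O to move:
pass> ply 1, O at 18 | -1=-1→17*; -4=-1→14; -5=-1→13
pass> ply 2, X at 17 | -1=+1→16*; -4=-1→13; -5=-1→12
pass> ply 3, O at 16 | -1=-1→15*; -4=-1→12; -5=-1→11
pass> ply 4, X at 15 | -1=-1→14; -4=-1→11; -5=+1→10*
pass> ply 5, O at 10 | -1=-1→9*; -4=-1→6; -5=-1→5
pass> ply 6, X at 9 | -1=+1→8*; -4=-1→5; -5=-1→4
pass> ply 7, O at 8 | -1=-1→7*; -4=-1→4; -5=-1→3
pass> ply 8, X at 7 | -1=-1→6; -4=-1→3; -5=+1→2*
pass> ply 9, O at 2 | -1=-1→1*
pass> ply 10, X at 1 | -1=+1→0*
pass> ply 11: 0 is terminal -1 (O); from 18 depth 18
for X: play -1, pass +1

zugzwang(18, X) = True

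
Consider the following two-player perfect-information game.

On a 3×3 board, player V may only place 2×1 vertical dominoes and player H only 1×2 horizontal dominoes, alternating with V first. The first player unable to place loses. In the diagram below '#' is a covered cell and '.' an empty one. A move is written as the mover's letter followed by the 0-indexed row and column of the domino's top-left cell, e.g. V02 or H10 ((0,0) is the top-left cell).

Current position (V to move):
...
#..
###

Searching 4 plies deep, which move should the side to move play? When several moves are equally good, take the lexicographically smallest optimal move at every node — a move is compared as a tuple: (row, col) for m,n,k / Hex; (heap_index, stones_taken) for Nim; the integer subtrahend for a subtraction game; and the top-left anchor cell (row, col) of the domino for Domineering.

V's best at [.../#../###]: V01

ply 1, V at .../#../### | V01=+1→.#./##./###*; V02=-1→..#/#.#/###
ply 2: .#./##./### is terminal -1 (H); from .../#../### depth 4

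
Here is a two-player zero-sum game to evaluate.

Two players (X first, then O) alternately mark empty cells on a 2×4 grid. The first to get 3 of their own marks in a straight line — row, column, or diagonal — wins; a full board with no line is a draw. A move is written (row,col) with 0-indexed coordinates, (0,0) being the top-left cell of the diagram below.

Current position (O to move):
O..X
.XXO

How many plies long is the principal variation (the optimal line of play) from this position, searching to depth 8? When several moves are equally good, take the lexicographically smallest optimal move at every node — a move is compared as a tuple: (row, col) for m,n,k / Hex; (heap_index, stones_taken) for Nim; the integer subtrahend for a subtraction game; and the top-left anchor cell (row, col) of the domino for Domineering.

p1 O@[O..X/.XXO]: (0,1)[OO.X/.XXO]-1 (0,2)[O.OX/.XXO]-1 (1,0)[O..X/OXXO]+0*
p2 X@[O..X/OXXO]: (0,1)[OX.X/OXXO]+0* (0,2)[O.XX/OXXO]+0
p3 O@[OX.X/OXXO]: (0,2)[OXOX/OXXO]+0*
p4 X@[OXOX/OXXO] terminal +0; root [O..X/.XXO] d8

PV length from [O..X/.XXO]: 3 plies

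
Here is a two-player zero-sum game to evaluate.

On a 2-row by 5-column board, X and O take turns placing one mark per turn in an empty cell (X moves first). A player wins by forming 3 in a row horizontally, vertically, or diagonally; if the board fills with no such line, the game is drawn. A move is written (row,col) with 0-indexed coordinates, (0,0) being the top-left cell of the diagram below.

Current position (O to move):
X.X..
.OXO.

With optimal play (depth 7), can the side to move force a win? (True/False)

O winning at [X.X../.OXO.]: False

[X.X../.OXO.] O move#1: (0,1):+0/XOX../.OXO.*, (0,3):-1/X.XO./.OXO., (0,4):-1/X.X.O/.OXO., (1,0):-1/X.X../OOXO., (1,4):-1/X.X../.OXOO
[XOX../.OXO.] X move#2: (0,3):+0/XOXX./.OXO.*, (0,4):+0/XOX.X/.OXO., (1,0):+0/XOX../XOXO., (1,4):+0/XOX../.OXOX
[XOXX./.OXO.] O move#3: (0,4):+0/XOXXO/.OXO.*, (1,0):-1/XOXX./OOXO., (1,4):-1/XOXX./.OXOO
[XOXXO/.OXO.] X move#4: (1,0):+0/XOXXO/XOXO.*, (1,4):+0/XOXXO/.OXOX
[XOXXO/XOXO.] O move#5: (1,4):+0/XOXXO/XOXOO*
[XOXXO/XOXOO] end (terminal +0, X#6); searched X.X../.OXO. to 7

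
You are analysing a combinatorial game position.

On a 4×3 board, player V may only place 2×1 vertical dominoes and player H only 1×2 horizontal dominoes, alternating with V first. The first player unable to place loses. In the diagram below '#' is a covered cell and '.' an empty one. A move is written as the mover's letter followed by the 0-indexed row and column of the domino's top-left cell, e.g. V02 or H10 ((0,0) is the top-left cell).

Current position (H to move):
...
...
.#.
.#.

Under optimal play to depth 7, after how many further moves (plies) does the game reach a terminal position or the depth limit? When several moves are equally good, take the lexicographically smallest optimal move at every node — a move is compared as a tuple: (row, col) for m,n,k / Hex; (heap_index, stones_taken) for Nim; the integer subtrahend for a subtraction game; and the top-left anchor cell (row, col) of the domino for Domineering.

p1 H@[.../.../.#./.#.]: H00[##./.../.#./.#.]-1* H01[.##/.../.#./.#.]-1 H10[.../##./.#./.#.]-1 H11[.../.##/.#./.#.]-1
p2 V@[##./.../.#./.#.]: V02[###/..#/.#./.#.]+1* V10[##./#../##./.#.]+1 V12[##./..#/.##/.#.]+1 V20[##./.../##./##.]+1 V22[##./.../.##/.##]+1
p3 H@[###/..#/.#./.#.]: H10[###/###/.#./.#.]-1*
p4 V@[###/###/.#./.#.]: V20[###/###/##./##.]+1* V22[###/###/.##/.##]+1
p5 H@[###/###/##./##.] terminal -1; root [.../.../.#./.#.] d7

PV length from [.../.../.#./.#.]: 4 plies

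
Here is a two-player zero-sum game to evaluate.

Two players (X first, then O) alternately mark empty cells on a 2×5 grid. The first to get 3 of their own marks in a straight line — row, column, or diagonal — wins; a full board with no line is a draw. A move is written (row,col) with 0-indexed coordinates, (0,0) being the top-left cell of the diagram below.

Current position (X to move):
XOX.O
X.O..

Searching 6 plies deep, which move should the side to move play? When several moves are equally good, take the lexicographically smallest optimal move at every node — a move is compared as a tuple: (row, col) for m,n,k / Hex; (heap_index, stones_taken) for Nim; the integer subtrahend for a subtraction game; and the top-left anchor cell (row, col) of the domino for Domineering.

[XOX.O/X.O..] X move#1: (0,3):-1/XOXXO/X.O.., (1,1):+0/XOX.O/XXO..*, (1,3):+0/XOX.O/X.OX., (1,4):+0/XOX.O/X.O.X
[XOX.O/XXO..] O move#2: (0,3):+0/XOXOO/XXO..*, (1,3):+0/XOX.O/XXOO., (1,4):+0/XOX.O/XXO.O
[XOXOO/XXO..] X move#3: (1,3):+0/XOXOO/XXOX.*, (1,4):+0/XOXOO/XXO.X
[XOXOO/XXOX.] O move#4: (1,4):+0/XOXOO/XXOXO*
[XOXOO/XXOXO] end (terminal +0, X#5); searched XOX.O/X.O.. to 6

X's best at [XOX.O/X.O..]: (1,1)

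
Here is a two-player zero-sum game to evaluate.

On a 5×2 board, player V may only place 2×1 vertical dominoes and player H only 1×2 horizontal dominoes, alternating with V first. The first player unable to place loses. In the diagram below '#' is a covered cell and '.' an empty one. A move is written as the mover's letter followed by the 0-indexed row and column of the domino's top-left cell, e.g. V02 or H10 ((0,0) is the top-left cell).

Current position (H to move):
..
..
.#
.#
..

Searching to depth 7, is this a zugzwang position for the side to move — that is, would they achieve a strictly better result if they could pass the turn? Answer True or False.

p1 H@[../../.#/.#/..]: H00[##/../.#/.#/..]+1* H10[../##/.#/.#/..]+1 H40[../../.#/.#/##]-1
p2 V@[##/../.#/.#/..]: V10[##/#./##/.#/..]-1* V20[##/../##/##/..]-1 V30[##/../.#/##/#.]-1
p3 H@[##/#./##/.#/..]: H40[##/#./##/.#/##]+1*
p4 V@[##/#./##/.#/##] terminal -1; root [../../.#/.#/..] d7
pass branch (V moves first from the same position):
  | p1 V@[../../.#/.#/..]: V00[#./#./.#/.#/..]+1* V01[.#/.#/.#/.#/..]+1 V10[../#./##/.#/..]+1 V20[../../##/##/..]-1 V30[../../.#/##/#.]-1
  | p2 H@[#./#./.#/.#/..]: H40[#./#./.#/.#/##]-1*
  | p3 V@[#./#./.#/.#/##]: V01[##/##/.#/.#/##]+1* V20[#./#./##/##/##]+1
  | p4 H@[##/##/.#/.#/##] terminal -1; root [../../.#/.#/..] d7
H moving scores +1; H passing scores -1

zugzwang(../../.#/.#/.., H) = False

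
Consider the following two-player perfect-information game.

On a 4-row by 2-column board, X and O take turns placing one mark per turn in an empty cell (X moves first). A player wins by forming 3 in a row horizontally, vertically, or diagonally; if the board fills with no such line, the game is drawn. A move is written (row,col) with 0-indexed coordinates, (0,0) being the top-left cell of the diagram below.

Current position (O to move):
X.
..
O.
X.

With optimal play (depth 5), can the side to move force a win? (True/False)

p1 O@[X./../O./X.]: (0,1)[XO/../O./X.]+0* (1,0)[X./O./O./X.]+0 (1,1)[X./.O/O./X.]+0 (2,1)[X./../OO/X.]+0 (3,1)[X./../O./XO]+0
p2 X@[XO/../O./X.]: (1,0)[XO/X./O./X.]+0* (1,1)[XO/.X/O./X.]+0 (2,1)[XO/../OX/X.]+0 (3,1)[XO/../O./XX]+0
p3 O@[XO/X./O./X.]: (1,1)[XO/XO/O./X.]+0* (2,1)[XO/X./OO/X.]+0 (3,1)[XO/X./O./XO]+0
p4 X@[XO/XO/O./X.]: (2,1)[XO/XO/OX/X.]+0* (3,1)[XO/XO/O./XX]-1
p5 O@[XO/XO/OX/X.]: (3,1)[XO/XO/OX/XO]+0*
p6 X@[XO/XO/OX/XO] terminal +0; root [X./../O./X.] d5

O winning at [X./../O./X.]: False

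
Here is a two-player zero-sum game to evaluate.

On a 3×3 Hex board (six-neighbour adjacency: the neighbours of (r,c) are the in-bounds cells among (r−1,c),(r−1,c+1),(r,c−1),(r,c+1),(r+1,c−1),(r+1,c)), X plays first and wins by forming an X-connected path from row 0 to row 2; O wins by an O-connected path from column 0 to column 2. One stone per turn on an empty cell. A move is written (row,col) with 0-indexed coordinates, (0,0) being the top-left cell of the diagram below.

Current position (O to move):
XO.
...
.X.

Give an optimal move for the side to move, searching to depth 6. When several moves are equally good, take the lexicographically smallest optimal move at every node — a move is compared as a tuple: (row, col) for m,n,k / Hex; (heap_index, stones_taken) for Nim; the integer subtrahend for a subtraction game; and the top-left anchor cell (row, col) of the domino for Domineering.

O's best at [XO./.../.X.]: (1,1)

[XO./.../.X.] O move#1: (0,2):-1/XOO/.../.X., (1,0):-1/XO./O../.X., (1,1):+1/XO./.O./.X.*, (1,2):-1/XO./..O/.X., (2,0):-1/XO./.../OX., (2,2):-1/XO./.../.XO
[XO./.O./.X.] X move#2: (0,2):-1/XOX/.O./.X.*, (1,0):-1/XO./XO./.X., (1,2):-1/XO./.OX/.X., (2,0):-1/XO./.O./XX., (2,2):-1/XO./.O./.XX
[XOX/.O./.X.] O move#3: (1,0):-1/XOX/OO./.X., (1,2):+1/XOX/.OO/.X.*, (2,0):-1/XOX/.O./OX., (2,2):-1/XOX/.O./.XO
[XOX/.OO/.X.] X move#4: (1,0):-1/XOX/XOO/.X.*, (2,0):-1/XOX/.OO/XX., (2,2):-1/XOX/.OO/.XX
[XOX/XOO/.X.] O move#5: (2,0):+1/XOX/XOO/OX.*, (2,2):-1/XOX/XOO/.XO
[XOX/XOO/OX.] end (terminal -1, X#6); searched XO./.../.X. to 6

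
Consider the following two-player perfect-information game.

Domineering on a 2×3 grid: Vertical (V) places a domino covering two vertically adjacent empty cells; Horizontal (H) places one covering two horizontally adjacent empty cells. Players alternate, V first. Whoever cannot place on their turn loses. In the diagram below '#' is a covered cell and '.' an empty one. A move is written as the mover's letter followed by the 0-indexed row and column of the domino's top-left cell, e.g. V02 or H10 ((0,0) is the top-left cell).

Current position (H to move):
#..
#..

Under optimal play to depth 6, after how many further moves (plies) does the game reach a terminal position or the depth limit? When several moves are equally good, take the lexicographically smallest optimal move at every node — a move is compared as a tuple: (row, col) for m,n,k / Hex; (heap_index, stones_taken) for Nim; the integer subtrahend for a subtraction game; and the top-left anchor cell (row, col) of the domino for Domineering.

p1 H@[#../#..]: H01[###/#..]+1* H11[#../###]+1
p2 V@[###/#..] terminal -1; root [#../#..] d6

PV length from [#../#..]: 1 ply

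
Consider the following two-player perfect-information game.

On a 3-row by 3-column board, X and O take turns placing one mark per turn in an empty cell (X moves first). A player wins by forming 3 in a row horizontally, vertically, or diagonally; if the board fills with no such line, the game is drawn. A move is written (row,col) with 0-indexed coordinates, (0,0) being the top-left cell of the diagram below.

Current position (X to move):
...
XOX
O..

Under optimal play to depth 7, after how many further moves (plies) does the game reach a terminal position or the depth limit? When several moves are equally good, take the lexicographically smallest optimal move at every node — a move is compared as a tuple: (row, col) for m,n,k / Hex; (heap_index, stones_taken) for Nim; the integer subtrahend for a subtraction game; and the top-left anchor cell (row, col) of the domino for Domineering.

PV length from [.../XOX/O..]: 4 plies

p1 X@[.../XOX/O..]: (0,0)[X../XOX/O..]-1* (0,1)[.X./XOX/O..]-1 (0,2)[..X/XOX/O..]-1 (2,1)[.../XOX/OX.]-1 (2,2)[.../XOX/O.X]-1
p2 O@[X../XOX/O..]: (0,1)[XO./XOX/O..]+1* (0,2)[X.O/XOX/O..]+1 (2,1)[X../XOX/OO.]+1 (2,2)[X../XOX/O.O]+1
p3 X@[XO./XOX/O..]: (0,2)[XOX/XOX/O..]-1* (2,1)[XO./XOX/OX.]-1 (2,2)[XO./XOX/O.X]-1
p4 O@[XOX/XOX/O..]: (2,1)[XOX/XOX/OO.]+1* (2,2)[XOX/XOX/O.O]+0
p5 X@[XOX/XOX/OO.] terminal -1; root [.../XOX/O..] d7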